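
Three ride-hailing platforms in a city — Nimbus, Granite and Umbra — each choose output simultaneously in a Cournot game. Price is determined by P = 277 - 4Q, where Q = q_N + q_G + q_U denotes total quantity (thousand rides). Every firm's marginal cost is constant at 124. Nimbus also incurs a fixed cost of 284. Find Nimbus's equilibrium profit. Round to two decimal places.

81.77

A representative firm's profit is π_i = q_i(277 - 4Q) - 124q_i.
First-order condition (treating rivals' output as given): 153 - 8q_i - 4·Σ_{j≠i} q_j = 0.
With identical firms every q_j equals q_i, so Σ_{j≠i} q_j = 2q_i and 153 = 16q_i, giving q_i = 153/16.
Price P = 277 - 4·(459/16) = 649/4.
Nimbus's profit: (649/4 - 124)·(153/16) - 284 = 81.7656.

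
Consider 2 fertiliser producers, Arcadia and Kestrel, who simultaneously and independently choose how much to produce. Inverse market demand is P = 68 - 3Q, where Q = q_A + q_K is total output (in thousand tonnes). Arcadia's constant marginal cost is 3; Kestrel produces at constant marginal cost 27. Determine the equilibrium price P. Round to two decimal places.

Arcadia's profit: π_A = (68 - 3Q)q_A - (3q_A). Setting ∂π_A/∂q_A = 0: 65 - 6q_A - 3(q_K) = 0.
Kestrel's profit: π_K = (68 - 3Q)q_K - (27q_K). Setting ∂π_K/∂q_K = 0: 41 - 6q_K - 3(q_A) = 0.
Rearranging gives the reaction functions q_A = (65 - 3q_K)/6 and q_K = (41 - 3q_A)/6.
Solving the pair: q_A = 89/9, q_K = 17/9.
Total output Q = 106/9, so price P = 68 - 3·(106/9) = 98/3.

32.67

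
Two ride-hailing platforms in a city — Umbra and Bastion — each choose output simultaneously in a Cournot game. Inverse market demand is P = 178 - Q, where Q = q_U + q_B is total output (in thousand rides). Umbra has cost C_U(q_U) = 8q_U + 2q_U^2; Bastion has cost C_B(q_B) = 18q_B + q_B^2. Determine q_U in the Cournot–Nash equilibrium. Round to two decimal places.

22.61

Umbra's profit: π_U = (178 - Q)q_U - (8q_U + 2q_U²). Setting ∂π_U/∂q_U = 0: 170 - 6q_U - (q_B) = 0.
Bastion's profit: π_B = (178 - Q)q_B - (18q_B + q_B²). Setting ∂π_B/∂q_B = 0: 160 - 4q_B - (q_U) = 0.
Best responses: q_U = (170 - q_B)/6, q_B = (160 - q_U)/4.
Solving the pair: q_U = 520/23, q_B = 790/23.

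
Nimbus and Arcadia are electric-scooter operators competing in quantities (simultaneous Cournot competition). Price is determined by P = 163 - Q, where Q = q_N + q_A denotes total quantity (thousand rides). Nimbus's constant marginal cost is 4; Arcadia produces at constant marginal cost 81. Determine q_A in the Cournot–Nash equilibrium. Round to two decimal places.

Nimbus's profit: π_N = (163 - Q)q_N - (4q_N). Setting ∂π_N/∂q_N = 0: 159 - 2q_N - (q_A) = 0.
Arcadia's first-order condition: 82 - 2q_A - (q_N) = 0.
So q_N = (159 - q_A)/2 and q_A = (82 - q_N)/2.
Solving the pair: q_N = 236/3, q_A = 5/3.

1.67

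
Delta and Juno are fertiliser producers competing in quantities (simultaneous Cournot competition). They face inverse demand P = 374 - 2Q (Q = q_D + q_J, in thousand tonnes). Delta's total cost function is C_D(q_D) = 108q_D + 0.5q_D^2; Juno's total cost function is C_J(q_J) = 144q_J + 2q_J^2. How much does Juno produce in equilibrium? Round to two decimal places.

Delta's profit: π_D = (374 - 2Q)q_D - (108q_D + (1/2)q_D²). Setting ∂π_D/∂q_D = 0: 266 - 5q_D - 2(q_J) = 0.
Juno's first-order condition: 230 - 8q_J - 2(q_D) = 0.
Best responses: q_D = (266 - 2q_J)/5, q_J = (230 - 2q_D)/8.
Substituting one into the other gives q_D = 139/3 and q_J = 103/6.

17.17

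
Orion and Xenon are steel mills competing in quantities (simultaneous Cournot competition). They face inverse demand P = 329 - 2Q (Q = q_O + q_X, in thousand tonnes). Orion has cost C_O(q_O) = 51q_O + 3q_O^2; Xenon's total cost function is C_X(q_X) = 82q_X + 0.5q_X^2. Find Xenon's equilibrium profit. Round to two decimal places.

Orion's profit: π_O = (329 - 2Q)q_O - (51q_O + 3q_O²). Setting ∂π_O/∂q_O = 0: 278 - 10q_O - 2(q_X) = 0.
Xenon's profit: π_X = (329 - 2Q)q_X - (82q_X + (1/2)q_X²). Setting ∂π_X/∂q_X = 0: 247 - 5q_X - 2(q_O) = 0.
So q_O = (278 - 2q_X)/10 and q_X = (247 - 2q_O)/5.
Solving the pair: q_O = 448/23, q_X = 957/23.
Price P = 329 - 2·(1405/23) = 206.8261.
Xenon's profit: 206.8261·(957/23) - 82·(957/23) - (1/2)(957/23)² = 4328.2089.

4328.21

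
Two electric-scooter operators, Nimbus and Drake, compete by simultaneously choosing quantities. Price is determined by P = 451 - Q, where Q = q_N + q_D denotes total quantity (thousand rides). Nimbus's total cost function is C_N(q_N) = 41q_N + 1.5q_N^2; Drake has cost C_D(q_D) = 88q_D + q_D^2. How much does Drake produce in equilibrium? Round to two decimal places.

Nimbus's profit: π_N = (451 - Q)q_N - (41q_N + (3/2)q_N²). Setting ∂π_N/∂q_N = 0: 410 - 5q_N - (q_D) = 0.
Drake's first-order condition: 363 - 4q_D - (q_N) = 0.
Best responses: q_N = (410 - q_D)/5, q_D = (363 - q_N)/4.
Substituting one into the other gives q_N = 1277/19 and q_D = 1405/19.

73.95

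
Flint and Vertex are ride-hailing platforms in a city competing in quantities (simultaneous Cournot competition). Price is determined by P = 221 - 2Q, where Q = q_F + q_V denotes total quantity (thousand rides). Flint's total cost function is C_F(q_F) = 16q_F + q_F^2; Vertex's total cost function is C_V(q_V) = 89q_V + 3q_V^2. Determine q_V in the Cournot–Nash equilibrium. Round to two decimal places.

6.82

Flint's profit: π_F = (221 - 2Q)q_F - (16q_F + q_F²). Setting ∂π_F/∂q_F = 0: 205 - 6q_F - 2(q_V) = 0.
Vertex's first-order condition: 132 - 10q_V - 2(q_F) = 0.
Rearranging gives the reaction functions q_F = (205 - 2q_V)/6 and q_V = (132 - 2q_F)/10.
Solving the pair: q_F = 893/28, q_V = 191/28.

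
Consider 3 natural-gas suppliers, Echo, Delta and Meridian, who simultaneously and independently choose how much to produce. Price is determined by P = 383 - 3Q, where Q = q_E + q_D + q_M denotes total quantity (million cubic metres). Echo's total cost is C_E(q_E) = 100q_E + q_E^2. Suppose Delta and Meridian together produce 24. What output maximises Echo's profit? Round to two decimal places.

With rivals' combined output fixed at 24, Echo's profit is π_E = (383 - 3·24 - 3q_E)q_E - (100q_E + q_E²) = (311 - 3q_E)q_E - (100q_E + q_E²).
∂π_E/∂q_E = 211 - 8q_E = 0, so q_E = 211/8.

26.38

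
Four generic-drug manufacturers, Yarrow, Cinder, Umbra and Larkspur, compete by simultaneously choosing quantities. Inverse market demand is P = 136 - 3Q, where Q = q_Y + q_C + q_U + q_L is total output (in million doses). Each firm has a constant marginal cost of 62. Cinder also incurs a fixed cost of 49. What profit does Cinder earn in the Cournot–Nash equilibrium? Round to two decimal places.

Each firm earns π_i = (136 - 3Q)q_i - 62q_i.
First-order condition (treating rivals' output as given): 74 - 6q_i - 3·Σ_{j≠i} q_j = 0.
With identical firms every q_j equals q_i, so Σ_{j≠i} q_j = 3q_i and 74 = 15q_i, giving q_i = 74/15.
Price P = 136 - 3·(296/15) = 384/5.
Cinder's profit: (384/5 - 62)·(74/15) - 49 = 1801/75.

24.01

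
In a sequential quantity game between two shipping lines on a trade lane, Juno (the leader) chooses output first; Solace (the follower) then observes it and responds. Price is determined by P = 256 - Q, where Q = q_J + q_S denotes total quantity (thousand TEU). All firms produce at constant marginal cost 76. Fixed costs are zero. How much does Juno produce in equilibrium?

90

Solve by backward induction. Given q_J, the follower Solace maximises π_S = (256 - q_J - q_S)q_S - 76q_S.
∂π_S/∂q_S = 180 - q_J - 2q_S = 0 gives the reaction function q_S = (180 - q_J)/2.
The leader anticipates this reaction. Substituting into P = 256 - Q gives P = 166 - (1/2)q_J, so π_J = (166 - (1/2)q_J)q_J - 76q_J.
Leader FOC: 90 - q_J = 0, so q_J = 90.
Then q_S = (180 - 90)/2 = 45.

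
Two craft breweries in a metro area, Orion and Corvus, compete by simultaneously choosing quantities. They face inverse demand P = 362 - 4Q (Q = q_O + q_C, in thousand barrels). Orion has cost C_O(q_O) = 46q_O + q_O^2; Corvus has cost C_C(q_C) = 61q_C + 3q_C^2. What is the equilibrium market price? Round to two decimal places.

Orion's profit: π_O = (362 - 4Q)q_O - (46q_O + q_O²). Setting ∂π_O/∂q_O = 0: 316 - 10q_O - 4(q_C) = 0.
Corvus's profit: π_C = (362 - 4Q)q_C - (61q_C + 3q_C²). Setting ∂π_C/∂q_C = 0: 301 - 14q_C - 4(q_O) = 0.
So q_O = (316 - 4q_C)/10 and q_C = (301 - 4q_O)/14.
Solving the pair: q_O = 805/31, q_C = 873/62.
Total output Q = 40.0484, so price P = 362 - 4·40.0484 = 201.8065.

201.81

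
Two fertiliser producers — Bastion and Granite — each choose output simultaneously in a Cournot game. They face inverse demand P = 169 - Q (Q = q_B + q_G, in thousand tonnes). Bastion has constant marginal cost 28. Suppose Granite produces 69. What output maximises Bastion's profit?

With the rival's output fixed at 69, Bastion's profit is π_B = (169 - 69 - q_B)q_B - (28q_B) = (100 - q_B)q_B - (28q_B).
∂π_B/∂q_B = 72 - 2q_B = 0, so q_B = 36.

36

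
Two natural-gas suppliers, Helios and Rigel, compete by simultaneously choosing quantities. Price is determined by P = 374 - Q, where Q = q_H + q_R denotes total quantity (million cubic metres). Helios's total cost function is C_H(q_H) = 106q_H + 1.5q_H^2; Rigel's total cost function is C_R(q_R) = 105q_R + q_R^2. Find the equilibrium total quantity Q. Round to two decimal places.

98.95

Helios's profit: π_H = (374 - Q)q_H - (106q_H + (3/2)q_H²). Setting ∂π_H/∂q_H = 0: 268 - 5q_H - (q_R) = 0.
Rigel's profit: π_R = (374 - Q)q_R - (105q_R + q_R²). Setting ∂π_R/∂q_R = 0: 269 - 4q_R - (q_H) = 0.
Best responses: q_H = (268 - q_R)/5, q_R = (269 - q_H)/4.
Substituting one into the other gives q_H = 803/19 and q_R = 1077/19.
Total output Q = 803/19 + 1077/19 = 1880/19.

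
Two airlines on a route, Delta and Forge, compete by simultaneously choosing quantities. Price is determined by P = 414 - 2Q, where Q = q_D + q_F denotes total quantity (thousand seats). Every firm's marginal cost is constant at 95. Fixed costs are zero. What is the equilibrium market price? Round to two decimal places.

201.33

Each firm earns π_i = (414 - 2Q)q_i - 95q_i.
Setting ∂π_i/∂q_i = 0 with rivals' quantities fixed: 319 - 4q_i - 2q_j = 0.
By symmetry each firm produces the same amount; substituting q_j = q_i yields q_i = 319/6.
Total output Q = 319/3, so price P = 414 - 2·(319/3) = 604/3.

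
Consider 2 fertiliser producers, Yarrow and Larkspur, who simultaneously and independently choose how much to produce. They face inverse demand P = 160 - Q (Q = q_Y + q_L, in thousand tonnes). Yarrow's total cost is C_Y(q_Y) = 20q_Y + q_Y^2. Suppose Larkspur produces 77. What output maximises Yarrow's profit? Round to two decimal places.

15.75

With the rival's output fixed at 77, Yarrow's profit is π_Y = (160 - 77 - q_Y)q_Y - (20q_Y + q_Y²) = (83 - q_Y)q_Y - (20q_Y + q_Y²).
∂π_Y/∂q_Y = 63 - 4q_Y = 0, so q_Y = 63/4.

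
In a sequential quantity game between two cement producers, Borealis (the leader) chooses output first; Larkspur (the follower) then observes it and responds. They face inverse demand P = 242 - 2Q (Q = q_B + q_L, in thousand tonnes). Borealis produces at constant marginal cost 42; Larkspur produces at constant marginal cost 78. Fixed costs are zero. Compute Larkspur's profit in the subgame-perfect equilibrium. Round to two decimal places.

264.50

The follower Larkspur best-responds to any q_B: π_L = (242 - 2Q)q_L - 78q_L.
Setting the follower's marginal profit to zero, 164 - 2q_B - 4q_L = 0, i.e. q_L = (164 - 2q_B)/4.
The leader anticipates this reaction. Substituting into P = 242 - 2Q gives P = 160 - q_B, so π_B = (160 - q_B)q_B - 42q_B.
Maximising: ∂π_B/∂q_B = 118 - 2q_B = 0, giving q_B = 59.
Then q_L = (164 - 2·59)/4 = 23/2.
Price P = 242 - 2·(141/2) = 101.
Larkspur's profit: (101 - 78)·(23/2) = 529/2.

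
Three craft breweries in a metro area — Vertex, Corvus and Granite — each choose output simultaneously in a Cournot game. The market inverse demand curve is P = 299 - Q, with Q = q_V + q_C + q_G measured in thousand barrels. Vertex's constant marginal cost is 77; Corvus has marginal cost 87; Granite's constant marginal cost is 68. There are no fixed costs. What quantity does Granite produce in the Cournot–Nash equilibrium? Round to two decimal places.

Vertex's profit: π_V = (299 - Q)q_V - (77q_V). Setting ∂π_V/∂q_V = 0: 222 - 2q_V - (q_C + q_G) = 0.
Corvus's profit: π_C = (299 - Q)q_C - (87q_C). Setting ∂π_C/∂q_C = 0: 212 - 2q_C - (q_V + q_G) = 0.
Granite's first-order condition: 231 - 2q_G - (q_V + q_C) = 0.
Adding the 3 first-order conditions: 665 − 4Q = 0, so Q = 665/4.
Back-substituting: q_V = (222 − 665/4) = 223/4, q_C = (212 − 665/4) = 183/4, q_G = (231 − 665/4) = 259/4.

64.75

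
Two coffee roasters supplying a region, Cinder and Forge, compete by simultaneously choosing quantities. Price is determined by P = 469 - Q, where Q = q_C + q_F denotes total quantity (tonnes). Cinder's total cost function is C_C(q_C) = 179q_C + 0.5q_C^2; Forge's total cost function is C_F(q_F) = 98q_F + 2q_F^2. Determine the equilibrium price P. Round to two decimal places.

Cinder's profit: π_C = (469 - Q)q_C - (179q_C + (1/2)q_C²). Setting ∂π_C/∂q_C = 0: 290 - 3q_C - (q_F) = 0.
Forge's profit: π_F = (469 - Q)q_F - (98q_F + 2q_F²). Setting ∂π_F/∂q_F = 0: 371 - 6q_F - (q_C) = 0.
Best responses: q_C = (290 - q_F)/3, q_F = (371 - q_C)/6.
Solving the pair: q_C = 1369/17, q_F = 823/17.
Total output Q = 128.9412, so price P = 469 - 128.9412 = 340.0588.

340.06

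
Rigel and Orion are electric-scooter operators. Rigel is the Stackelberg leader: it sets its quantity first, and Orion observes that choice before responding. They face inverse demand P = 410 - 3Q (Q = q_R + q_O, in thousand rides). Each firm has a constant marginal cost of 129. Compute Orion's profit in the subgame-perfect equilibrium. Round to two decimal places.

1645.02

Solve by backward induction. Given q_R, the follower Orion maximises π_O = (410 - 3q_R - 3q_O)q_O - 129q_O.
Follower FOC: 281 - 3q_R - 6q_O = 0, so q_O(q_R) = (281 - 3q_R)/6.
The leader anticipates this reaction. Substituting into P = 410 - 3Q gives P = 539/2 - (3/2)q_R, so π_R = (539/2 - (3/2)q_R)q_R - 129q_R.
Leader FOC: 281/2 - 3q_R = 0, so q_R = 281/6.
Then q_O = (281 - 3·(281/6))/6 = 281/12.
Price P = 410 - 3·(281/4) = 797/4.
Orion's profit: (797/4 - 129)·(281/12) = 1645.0208.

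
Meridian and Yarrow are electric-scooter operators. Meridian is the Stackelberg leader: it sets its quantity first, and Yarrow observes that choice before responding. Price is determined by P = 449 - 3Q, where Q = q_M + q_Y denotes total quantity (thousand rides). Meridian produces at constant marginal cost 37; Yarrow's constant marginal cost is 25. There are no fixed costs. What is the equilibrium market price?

Solve by backward induction. Given q_M, the follower Yarrow maximises π_Y = (449 - 3q_M - 3q_Y)q_Y - 25q_Y.
Setting the follower's marginal profit to zero, 424 - 3q_M - 6q_Y = 0, i.e. q_Y = (424 - 3q_M)/6.
Meridian substitutes q_Y(q_M) into its own profit: π_M = q_M(449 - 3q_M - (424 - 3q_M)/2) - 37q_M = (237 - (3/2)q_M)q_M - 37q_M.
Maximising: ∂π_M/∂q_M = 200 - 3q_M = 0, giving q_M = 200/3.
Then q_Y = (424 - 3·(200/3))/6 = 112/3.
Total output Q = 104, so price P = 449 - 3·104 = 137.

137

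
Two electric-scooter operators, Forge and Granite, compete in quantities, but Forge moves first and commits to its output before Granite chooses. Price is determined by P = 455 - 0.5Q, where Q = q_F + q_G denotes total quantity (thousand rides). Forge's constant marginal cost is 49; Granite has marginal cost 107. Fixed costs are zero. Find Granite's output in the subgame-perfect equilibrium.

Solve by backward induction. Given q_F, the follower Granite maximises π_G = (455 - (1/2)q_F - (1/2)q_G)q_G - 107q_G.
∂π_G/∂q_G = 348 - (1/2)q_F - q_G = 0 gives the reaction function q_G = (348 - (1/2)q_F).
The leader anticipates this reaction. Substituting into P = 455 - 0.5Q gives P = 281 - (1/4)q_F, so π_F = (281 - (1/4)q_F)q_F - 49q_F.
Leader FOC: 232 - (1/2)q_F = 0, so q_F = 464.
Then q_G = (348 - (1/2)·464) = 116.

116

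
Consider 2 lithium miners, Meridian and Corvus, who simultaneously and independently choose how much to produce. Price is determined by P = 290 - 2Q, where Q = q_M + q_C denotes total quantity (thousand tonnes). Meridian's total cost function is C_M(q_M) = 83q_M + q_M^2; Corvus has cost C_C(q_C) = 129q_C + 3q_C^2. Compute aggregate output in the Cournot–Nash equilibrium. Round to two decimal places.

41.07

Meridian's profit: π_M = (290 - 2Q)q_M - (83q_M + q_M²). Setting ∂π_M/∂q_M = 0: 207 - 6q_M - 2(q_C) = 0.
Corvus's profit: π_C = (290 - 2Q)q_C - (129q_C + 3q_C²). Setting ∂π_C/∂q_C = 0: 161 - 10q_C - 2(q_M) = 0.
Rearranging gives the reaction functions q_M = (207 - 2q_C)/6 and q_C = (161 - 2q_M)/10.
Substituting one into the other gives q_M = 437/14 and q_C = 69/7.
Total output Q = 437/14 + 69/7 = 575/14.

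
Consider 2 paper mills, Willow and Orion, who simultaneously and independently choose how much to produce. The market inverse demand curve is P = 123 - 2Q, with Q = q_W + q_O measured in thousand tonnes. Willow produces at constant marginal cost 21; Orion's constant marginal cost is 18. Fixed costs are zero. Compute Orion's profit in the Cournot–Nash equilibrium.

Willow's profit: π_W = (123 - 2Q)q_W - (21q_W). Setting ∂π_W/∂q_W = 0: 102 - 4q_W - 2(q_O) = 0.
Orion's profit: π_O = (123 - 2Q)q_O - (18q_O). Setting ∂π_O/∂q_O = 0: 105 - 4q_O - 2(q_W) = 0.
Rearranging gives the reaction functions q_W = (102 - 2q_O)/4 and q_O = (105 - 2q_W)/4.
Solving the pair: q_W = 33/2, q_O = 18.
Price P = 123 - 2·(69/2) = 54.
Orion's profit: (54 - 18)·18 = 648.

648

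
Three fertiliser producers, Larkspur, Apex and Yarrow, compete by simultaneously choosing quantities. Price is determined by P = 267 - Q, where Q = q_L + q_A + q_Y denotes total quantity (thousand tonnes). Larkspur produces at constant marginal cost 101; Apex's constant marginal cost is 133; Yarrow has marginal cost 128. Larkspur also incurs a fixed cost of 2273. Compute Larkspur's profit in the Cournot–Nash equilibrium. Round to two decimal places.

891.06

Larkspur's profit: π_L = (267 - Q)q_L - (101q_L). Setting ∂π_L/∂q_L = 0: 166 - 2q_L - (q_A + q_Y) = 0.
Apex's first-order condition: 134 - 2q_A - (q_L + q_Y) = 0.
Yarrow's first-order condition: 139 - 2q_Y - (q_L + q_A) = 0.
Summing all 3 equations gives 439 − 4Q = 0, hence Q = 439/4.
Back-substituting: q_L = (166 − 439/4) = 225/4, q_A = (134 − 439/4) = 97/4, q_Y = (139 − 439/4) = 117/4.
Price P = 267 - 439/4 = 629/4.
Larkspur's profit: (629/4 - 101)·(225/4) - 2273 = 891.0625.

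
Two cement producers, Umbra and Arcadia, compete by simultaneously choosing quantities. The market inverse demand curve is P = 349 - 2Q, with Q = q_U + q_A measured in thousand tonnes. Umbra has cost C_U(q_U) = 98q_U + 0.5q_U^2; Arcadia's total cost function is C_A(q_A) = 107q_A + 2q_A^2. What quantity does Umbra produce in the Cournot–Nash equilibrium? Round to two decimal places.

42.33

Umbra's profit: π_U = (349 - 2Q)q_U - (98q_U + (1/2)q_U²). Setting ∂π_U/∂q_U = 0: 251 - 5q_U - 2(q_A) = 0.
Arcadia's profit: π_A = (349 - 2Q)q_A - (107q_A + 2q_A²). Setting ∂π_A/∂q_A = 0: 242 - 8q_A - 2(q_U) = 0.
So q_U = (251 - 2q_A)/5 and q_A = (242 - 2q_U)/8.
Solving the pair: q_U = 127/3, q_A = 59/3.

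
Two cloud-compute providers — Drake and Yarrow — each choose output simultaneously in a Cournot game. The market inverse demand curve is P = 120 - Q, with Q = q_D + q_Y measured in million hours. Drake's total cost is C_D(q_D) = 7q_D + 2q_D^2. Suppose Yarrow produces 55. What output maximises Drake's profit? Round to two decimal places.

9.67

With the rival's output fixed at 55, Drake's profit is π_D = (120 - 55 - q_D)q_D - (7q_D + 2q_D²) = (65 - q_D)q_D - (7q_D + 2q_D²).
∂π_D/∂q_D = 58 - 6q_D = 0, so q_D = 29/3.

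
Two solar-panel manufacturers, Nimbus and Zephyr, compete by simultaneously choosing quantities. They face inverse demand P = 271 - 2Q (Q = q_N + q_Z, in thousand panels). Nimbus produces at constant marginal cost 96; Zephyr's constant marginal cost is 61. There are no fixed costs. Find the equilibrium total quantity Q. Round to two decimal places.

64.17

Nimbus's profit: π_N = (271 - 2Q)q_N - (96q_N). Setting ∂π_N/∂q_N = 0: 175 - 4q_N - 2(q_Z) = 0.
Zephyr's first-order condition: 210 - 4q_Z - 2(q_N) = 0.
So q_N = (175 - 2q_Z)/4 and q_Z = (210 - 2q_N)/4.
Solving the pair: q_N = 70/3, q_Z = 245/6.
Total output Q = 70/3 + 245/6 = 385/6.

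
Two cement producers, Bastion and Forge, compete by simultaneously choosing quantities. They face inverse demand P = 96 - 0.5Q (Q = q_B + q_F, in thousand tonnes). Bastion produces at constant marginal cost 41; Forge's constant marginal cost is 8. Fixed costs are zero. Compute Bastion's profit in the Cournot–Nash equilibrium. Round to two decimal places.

Bastion's profit: π_B = (96 - 0.5Q)q_B - (41q_B). Setting ∂π_B/∂q_B = 0: 55 - q_B - (1/2)(q_F) = 0.
Forge's profit: π_F = (96 - 0.5Q)q_F - (8q_F). Setting ∂π_F/∂q_F = 0: 88 - q_F - (1/2)(q_B) = 0.
So q_B = (55 - (1/2)q_F) and q_F = (88 - (1/2)q_B).
Solving the pair: q_B = 44/3, q_F = 242/3.
Price P = 96 - (1/2)·(286/3) = 145/3.
Bastion's profit: (145/3 - 41)·(44/3) = 968/9.

107.56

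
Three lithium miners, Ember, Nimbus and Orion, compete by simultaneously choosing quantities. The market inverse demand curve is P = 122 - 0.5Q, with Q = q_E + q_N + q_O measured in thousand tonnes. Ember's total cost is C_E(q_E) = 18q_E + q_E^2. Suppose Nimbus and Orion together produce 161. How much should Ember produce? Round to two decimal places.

With rivals' combined output fixed at 161, Ember's profit is π_E = (122 - (1/2)·161 - (1/2)q_E)q_E - (18q_E + q_E²) = (83/2 - (1/2)q_E)q_E - (18q_E + q_E²).
∂π_E/∂q_E = 47/2 - 3q_E = 0, so q_E = 47/6.

7.83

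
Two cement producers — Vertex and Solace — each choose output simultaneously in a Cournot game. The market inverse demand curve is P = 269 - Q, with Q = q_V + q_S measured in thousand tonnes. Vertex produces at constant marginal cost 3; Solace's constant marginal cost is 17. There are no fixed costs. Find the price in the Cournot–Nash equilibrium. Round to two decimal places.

96.33

Vertex's profit: π_V = (269 - Q)q_V - (3q_V). Setting ∂π_V/∂q_V = 0: 266 - 2q_V - (q_S) = 0.
Solace's first-order condition: 252 - 2q_S - (q_V) = 0.
Best responses: q_V = (266 - q_S)/2, q_S = (252 - q_V)/2.
Substituting one into the other gives q_V = 280/3 and q_S = 238/3.
Total output Q = 518/3, so price P = 269 - 518/3 = 289/3.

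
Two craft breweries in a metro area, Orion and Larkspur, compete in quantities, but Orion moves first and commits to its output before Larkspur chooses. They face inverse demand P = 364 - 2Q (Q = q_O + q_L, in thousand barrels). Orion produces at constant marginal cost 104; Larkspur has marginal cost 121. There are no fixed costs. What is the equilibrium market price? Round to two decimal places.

173.25

The follower Larkspur best-responds to any q_O: π_L = (364 - 2Q)q_L - 121q_L.
∂π_L/∂q_L = 243 - 2q_O - 4q_L = 0 gives the reaction function q_L = (243 - 2q_O)/4.
Orion substitutes q_L(q_O) into its own profit: π_O = q_O(364 - 2q_O - (243 - 2q_O)/2) - 104q_O = (485/2 - q_O)q_O - 104q_O.
Maximising: ∂π_O/∂q_O = 277/2 - 2q_O = 0, giving q_O = 277/4.
Then q_L = (243 - 2·(277/4))/4 = 209/8.
Total output Q = 763/8, so price P = 364 - 2·(763/8) = 693/4.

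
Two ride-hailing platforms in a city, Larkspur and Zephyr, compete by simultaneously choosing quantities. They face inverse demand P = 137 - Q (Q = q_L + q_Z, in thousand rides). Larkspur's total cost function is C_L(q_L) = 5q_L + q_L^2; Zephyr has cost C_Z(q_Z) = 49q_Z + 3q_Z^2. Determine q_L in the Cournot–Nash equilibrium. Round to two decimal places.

31.23

Larkspur's profit: π_L = (137 - Q)q_L - (5q_L + q_L²). Setting ∂π_L/∂q_L = 0: 132 - 4q_L - (q_Z) = 0.
Zephyr's first-order condition: 88 - 8q_Z - (q_L) = 0.
Best responses: q_L = (132 - q_Z)/4, q_Z = (88 - q_L)/8.
Substituting one into the other gives q_L = 968/31 and q_Z = 220/31.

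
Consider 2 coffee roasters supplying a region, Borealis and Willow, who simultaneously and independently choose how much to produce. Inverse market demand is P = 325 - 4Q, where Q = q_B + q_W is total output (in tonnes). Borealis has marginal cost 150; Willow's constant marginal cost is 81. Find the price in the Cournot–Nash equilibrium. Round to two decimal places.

185.33

Borealis's profit: π_B = (325 - 4Q)q_B - (150q_B). Setting ∂π_B/∂q_B = 0: 175 - 8q_B - 4(q_W) = 0.
Willow's first-order condition: 244 - 8q_W - 4(q_B) = 0.
So q_B = (175 - 4q_W)/8 and q_W = (244 - 4q_B)/8.
Solving the pair: q_B = 53/6, q_W = 313/12.
Total output Q = 419/12, so price P = 325 - 4·(419/12) = 556/3.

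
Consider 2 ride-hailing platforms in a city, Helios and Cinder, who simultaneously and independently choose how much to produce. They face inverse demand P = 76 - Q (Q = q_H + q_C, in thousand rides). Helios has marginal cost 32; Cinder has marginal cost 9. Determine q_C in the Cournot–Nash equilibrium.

Helios's profit: π_H = (76 - Q)q_H - (32q_H). Setting ∂π_H/∂q_H = 0: 44 - 2q_H - (q_C) = 0.
Cinder's profit: π_C = (76 - Q)q_C - (9q_C). Setting ∂π_C/∂q_C = 0: 67 - 2q_C - (q_H) = 0.
Rearranging gives the reaction functions q_H = (44 - q_C)/2 and q_C = (67 - q_H)/2.
Solving the pair: q_H = 7, q_C = 30.

30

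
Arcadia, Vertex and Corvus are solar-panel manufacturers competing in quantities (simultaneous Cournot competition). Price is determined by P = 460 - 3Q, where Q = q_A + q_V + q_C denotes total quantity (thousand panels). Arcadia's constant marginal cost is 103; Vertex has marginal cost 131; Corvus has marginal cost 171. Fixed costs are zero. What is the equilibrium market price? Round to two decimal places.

Arcadia's profit: π_A = (460 - 3Q)q_A - (103q_A). Setting ∂π_A/∂q_A = 0: 357 - 6q_A - 3(q_V + q_C) = 0.
Vertex's profit: π_V = (460 - 3Q)q_V - (131q_V). Setting ∂π_V/∂q_V = 0: 329 - 6q_V - 3(q_A + q_C) = 0.
Corvus's first-order condition: 289 - 6q_C - 3(q_A + q_V) = 0.
Summing all 3 equations gives 975 − 12Q = 0, hence Q = 325/4.
Back-substituting: q_A = (357 − 975/4)/3 = 151/4, q_V = (329 − 975/4)/3 = 341/12, q_C = (289 − 975/4)/3 = 181/12.
Total output Q = 325/4, so price P = 460 - 3·(325/4) = 865/4.

216.25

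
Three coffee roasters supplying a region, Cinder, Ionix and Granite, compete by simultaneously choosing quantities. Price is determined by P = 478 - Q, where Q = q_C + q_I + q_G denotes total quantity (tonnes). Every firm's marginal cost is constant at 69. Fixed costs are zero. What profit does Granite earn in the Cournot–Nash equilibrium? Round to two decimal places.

10455.06

Each firm earns π_i = (478 - Q)q_i - 69q_i.
First-order condition (treating rivals' output as given): 409 - 2q_i - Σ_{j≠i} q_j = 0.
By symmetry each firm produces the same amount; substituting Σ_{j≠i} q_j = 2q_i yields q_i = 409/4.
Price P = 478 - 1227/4 = 685/4.
Granite's profit: (685/4 - 69)·(409/4) = 10455.0625.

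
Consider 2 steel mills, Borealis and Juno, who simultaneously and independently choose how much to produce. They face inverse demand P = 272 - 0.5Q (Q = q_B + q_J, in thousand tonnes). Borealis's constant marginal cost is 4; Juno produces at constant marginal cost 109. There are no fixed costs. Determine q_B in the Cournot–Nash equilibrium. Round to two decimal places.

248.67

Borealis's profit: π_B = (272 - 0.5Q)q_B - (4q_B). Setting ∂π_B/∂q_B = 0: 268 - q_B - (1/2)(q_J) = 0.
Juno's first-order condition: 163 - q_J - (1/2)(q_B) = 0.
Best responses: q_B = (268 - (1/2)q_J), q_J = (163 - (1/2)q_B).
Solving the pair: q_B = 746/3, q_J = 116/3.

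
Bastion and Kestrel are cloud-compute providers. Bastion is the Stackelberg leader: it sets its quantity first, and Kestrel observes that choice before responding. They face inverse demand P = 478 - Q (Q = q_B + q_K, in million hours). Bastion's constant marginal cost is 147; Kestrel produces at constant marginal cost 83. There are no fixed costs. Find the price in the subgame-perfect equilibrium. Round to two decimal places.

The follower Kestrel best-responds to any q_B: π_K = (478 - Q)q_K - 83q_K.
∂π_K/∂q_K = 395 - q_B - 2q_K = 0 gives the reaction function q_K = (395 - q_B)/2.
Bastion substitutes q_K(q_B) into its own profit: π_B = q_B(478 - q_B - (395 - q_B)/2) - 147q_B = (561/2 - (1/2)q_B)q_B - 147q_B.
The leader's first-order condition 267/2 - q_B = 0 yields q_B = 267/2.
Then q_K = (395 - 267/2)/2 = 523/4.
Total output Q = 1057/4, so price P = 478 - 1057/4 = 855/4.

213.75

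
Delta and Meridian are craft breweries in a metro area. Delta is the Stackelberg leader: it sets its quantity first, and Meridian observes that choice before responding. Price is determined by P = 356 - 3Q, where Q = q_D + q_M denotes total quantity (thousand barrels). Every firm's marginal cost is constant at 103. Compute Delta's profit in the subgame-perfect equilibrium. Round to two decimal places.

Solve by backward induction. Given q_D, the follower Meridian maximises π_M = (356 - 3q_D - 3q_M)q_M - 103q_M.
∂π_M/∂q_M = 253 - 3q_D - 6q_M = 0 gives the reaction function q_M = (253 - 3q_D)/6.
The leader anticipates this reaction. Substituting into P = 356 - 3Q gives P = 459/2 - (3/2)q_D, so π_D = (459/2 - (3/2)q_D)q_D - 103q_D.
The leader's first-order condition 253/2 - 3q_D = 0 yields q_D = 253/6.
Then q_M = (253 - 3·(253/6))/6 = 253/12.
Price P = 356 - 3·(253/4) = 665/4.
Delta's profit: (665/4 - 103)·(253/6) = 2667.0417.

2667.04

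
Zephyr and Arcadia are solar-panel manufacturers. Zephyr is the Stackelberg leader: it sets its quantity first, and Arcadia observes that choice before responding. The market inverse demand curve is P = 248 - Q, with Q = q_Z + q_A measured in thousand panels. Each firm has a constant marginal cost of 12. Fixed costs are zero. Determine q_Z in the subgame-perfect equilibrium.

118

The follower Arcadia best-responds to any q_Z: π_A = (248 - Q)q_A - 12q_A.
Follower FOC: 236 - q_Z - 2q_A = 0, so q_A(q_Z) = (236 - q_Z)/2.
Zephyr substitutes q_A(q_Z) into its own profit: π_Z = q_Z(248 - q_Z - (236 - q_Z)/2) - 12q_Z = (130 - (1/2)q_Z)q_Z - 12q_Z.
Maximising: ∂π_Z/∂q_Z = 118 - q_Z = 0, giving q_Z = 118.
Then q_A = (236 - 118)/2 = 59.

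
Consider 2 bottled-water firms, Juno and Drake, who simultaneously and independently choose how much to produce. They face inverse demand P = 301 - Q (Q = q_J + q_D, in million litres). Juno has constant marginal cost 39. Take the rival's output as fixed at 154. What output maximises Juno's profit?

With the rival's output fixed at 154, Juno's profit is π_J = (301 - 154 - q_J)q_J - (39q_J) = (147 - q_J)q_J - (39q_J).
∂π_J/∂q_J = 108 - 2q_J = 0, so q_J = 54.

54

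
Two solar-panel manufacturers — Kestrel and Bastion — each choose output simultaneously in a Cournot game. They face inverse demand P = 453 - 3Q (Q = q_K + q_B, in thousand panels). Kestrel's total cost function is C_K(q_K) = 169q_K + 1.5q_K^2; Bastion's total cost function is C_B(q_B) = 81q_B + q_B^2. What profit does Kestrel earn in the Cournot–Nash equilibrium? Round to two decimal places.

Kestrel's profit: π_K = (453 - 3Q)q_K - (169q_K + (3/2)q_K²). Setting ∂π_K/∂q_K = 0: 284 - 9q_K - 3(q_B) = 0.
Bastion's first-order condition: 372 - 8q_B - 3(q_K) = 0.
So q_K = (284 - 3q_B)/9 and q_B = (372 - 3q_K)/8.
Substituting one into the other gives q_K = 1156/63 and q_B = 832/21.
Price P = 453 - 3·57.9683 = 279.0952.
Kestrel's profit: 279.0952·(1156/63) - 169·(1156/63) - (3/2)(1156/63)² = 1515.1202.

1515.12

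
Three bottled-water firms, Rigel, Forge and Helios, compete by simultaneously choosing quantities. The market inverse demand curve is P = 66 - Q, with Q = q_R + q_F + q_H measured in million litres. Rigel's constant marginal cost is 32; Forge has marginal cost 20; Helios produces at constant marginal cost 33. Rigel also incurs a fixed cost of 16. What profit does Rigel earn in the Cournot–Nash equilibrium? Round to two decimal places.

17.06

Rigel's profit: π_R = (66 - Q)q_R - (32q_R). Setting ∂π_R/∂q_R = 0: 34 - 2q_R - (q_F + q_H) = 0.
Forge's first-order condition: 46 - 2q_F - (q_R + q_H) = 0.
Helios's first-order condition: 33 - 2q_H - (q_R + q_F) = 0.
Summing all 3 equations gives 113 − 4Q = 0, hence Q = 113/4.
Back-substituting: q_R = (34 − 113/4) = 23/4, q_F = (46 − 113/4) = 71/4, q_H = (33 − 113/4) = 19/4.
Price P = 66 - 113/4 = 151/4.
Rigel's profit: (151/4 - 32)·(23/4) - 16 = 273/16.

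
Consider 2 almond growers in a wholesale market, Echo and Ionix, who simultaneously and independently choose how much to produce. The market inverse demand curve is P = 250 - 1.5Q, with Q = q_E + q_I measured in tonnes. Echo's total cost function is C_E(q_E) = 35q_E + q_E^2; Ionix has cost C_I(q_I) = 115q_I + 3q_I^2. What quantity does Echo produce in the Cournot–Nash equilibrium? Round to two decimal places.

Echo's profit: π_E = (250 - 1.5Q)q_E - (35q_E + q_E²). Setting ∂π_E/∂q_E = 0: 215 - 5q_E - (3/2)(q_I) = 0.
Ionix's first-order condition: 135 - 9q_I - (3/2)(q_E) = 0.
Best responses: q_E = (215 - (3/2)q_I)/5, q_I = (135 - (3/2)q_E)/9.
Solving the pair: q_E = 770/19, q_I = 470/57.

40.53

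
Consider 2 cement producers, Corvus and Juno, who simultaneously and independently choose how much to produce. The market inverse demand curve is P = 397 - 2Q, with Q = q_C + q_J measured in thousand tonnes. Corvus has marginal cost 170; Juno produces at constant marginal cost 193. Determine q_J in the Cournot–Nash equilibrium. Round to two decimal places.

30.17

Corvus's profit: π_C = (397 - 2Q)q_C - (170q_C). Setting ∂π_C/∂q_C = 0: 227 - 4q_C - 2(q_J) = 0.
Juno's profit: π_J = (397 - 2Q)q_J - (193q_J). Setting ∂π_J/∂q_J = 0: 204 - 4q_J - 2(q_C) = 0.
So q_C = (227 - 2q_J)/4 and q_J = (204 - 2q_C)/4.
Substituting one into the other gives q_C = 125/3 and q_J = 181/6.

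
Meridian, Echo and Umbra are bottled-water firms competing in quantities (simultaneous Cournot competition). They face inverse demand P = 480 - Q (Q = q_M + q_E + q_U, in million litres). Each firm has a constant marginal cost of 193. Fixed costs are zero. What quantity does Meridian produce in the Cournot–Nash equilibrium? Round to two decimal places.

71.75

Each firm earns π_i = (480 - Q)q_i - 193q_i.
First-order condition (treating rivals' output as given): 287 - 2q_i - Σ_{j≠i} q_j = 0.
By symmetry each firm produces the same amount; substituting Σ_{j≠i} q_j = 2q_i yields q_i = 287/4.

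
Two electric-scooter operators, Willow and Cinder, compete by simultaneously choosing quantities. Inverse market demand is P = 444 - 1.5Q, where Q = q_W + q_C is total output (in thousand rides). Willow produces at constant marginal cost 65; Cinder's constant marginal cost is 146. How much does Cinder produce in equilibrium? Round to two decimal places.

Willow's profit: π_W = (444 - 1.5Q)q_W - (65q_W). Setting ∂π_W/∂q_W = 0: 379 - 3q_W - (3/2)(q_C) = 0.
Cinder's first-order condition: 298 - 3q_C - (3/2)(q_W) = 0.
Best responses: q_W = (379 - (3/2)q_C)/3, q_C = (298 - (3/2)q_W)/3.
Solving the pair: q_W = 920/9, q_C = 434/9.

48.22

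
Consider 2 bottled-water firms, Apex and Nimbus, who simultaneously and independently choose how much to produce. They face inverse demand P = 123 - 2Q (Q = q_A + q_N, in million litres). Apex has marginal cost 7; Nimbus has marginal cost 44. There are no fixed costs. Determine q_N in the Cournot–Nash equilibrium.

7

Apex's profit: π_A = (123 - 2Q)q_A - (7q_A). Setting ∂π_A/∂q_A = 0: 116 - 4q_A - 2(q_N) = 0.
Nimbus's first-order condition: 79 - 4q_N - 2(q_A) = 0.
Best responses: q_A = (116 - 2q_N)/4, q_N = (79 - 2q_A)/4.
Solving the pair: q_A = 51/2, q_N = 7.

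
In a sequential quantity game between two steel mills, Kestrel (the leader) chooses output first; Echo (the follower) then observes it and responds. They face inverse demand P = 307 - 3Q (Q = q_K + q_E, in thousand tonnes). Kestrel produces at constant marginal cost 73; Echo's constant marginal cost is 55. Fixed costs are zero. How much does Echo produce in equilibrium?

The follower Echo best-responds to any q_K: π_E = (307 - 3Q)q_E - 55q_E.
Setting the follower's marginal profit to zero, 252 - 3q_K - 6q_E = 0, i.e. q_E = (252 - 3q_K)/6.
Kestrel substitutes q_E(q_K) into its own profit: π_K = q_K(307 - 3q_K - (252 - 3q_K)/2) - 73q_K = (181 - (3/2)q_K)q_K - 73q_K.
Maximising: ∂π_K/∂q_K = 108 - 3q_K = 0, giving q_K = 36.
Then q_E = (252 - 3·36)/6 = 24.

24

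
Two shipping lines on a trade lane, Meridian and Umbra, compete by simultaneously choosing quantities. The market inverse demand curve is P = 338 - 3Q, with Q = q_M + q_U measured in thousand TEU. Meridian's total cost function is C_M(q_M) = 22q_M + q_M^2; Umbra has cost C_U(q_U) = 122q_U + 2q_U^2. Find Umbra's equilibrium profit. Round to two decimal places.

603.45

Meridian's profit: π_M = (338 - 3Q)q_M - (22q_M + q_M²). Setting ∂π_M/∂q_M = 0: 316 - 8q_M - 3(q_U) = 0.
Umbra's profit: π_U = (338 - 3Q)q_U - (122q_U + 2q_U²). Setting ∂π_U/∂q_U = 0: 216 - 10q_U - 3(q_M) = 0.
So q_M = (316 - 3q_U)/8 and q_U = (216 - 3q_M)/10.
Substituting one into the other gives q_M = 35.3803 and q_U = 780/71.
Price P = 338 - 3·46.3662 = 198.9014.
Umbra's profit: 198.9014·(780/71) - 122·(780/71) - 2(780/71)² = 603.4517.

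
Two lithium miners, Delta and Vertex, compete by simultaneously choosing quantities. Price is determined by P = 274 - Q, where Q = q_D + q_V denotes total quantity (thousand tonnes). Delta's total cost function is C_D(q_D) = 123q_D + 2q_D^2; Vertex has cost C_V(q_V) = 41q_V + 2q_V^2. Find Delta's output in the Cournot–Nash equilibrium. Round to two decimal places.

19.23

Delta's profit: π_D = (274 - Q)q_D - (123q_D + 2q_D²). Setting ∂π_D/∂q_D = 0: 151 - 6q_D - (q_V) = 0.
Vertex's profit: π_V = (274 - Q)q_V - (41q_V + 2q_V²). Setting ∂π_V/∂q_V = 0: 233 - 6q_V - (q_D) = 0.
Best responses: q_D = (151 - q_V)/6, q_V = (233 - q_D)/6.
Substituting one into the other gives q_D = 673/35 and q_V = 1247/35.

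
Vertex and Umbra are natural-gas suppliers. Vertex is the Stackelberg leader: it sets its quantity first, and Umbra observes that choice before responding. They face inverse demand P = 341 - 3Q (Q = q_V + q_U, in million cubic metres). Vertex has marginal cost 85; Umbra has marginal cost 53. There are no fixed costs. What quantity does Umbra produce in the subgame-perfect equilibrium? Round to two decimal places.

29.33

The follower Umbra best-responds to any q_V: π_U = (341 - 3Q)q_U - 53q_U.
∂π_U/∂q_U = 288 - 3q_V - 6q_U = 0 gives the reaction function q_U = (288 - 3q_V)/6.
Vertex substitutes q_U(q_V) into its own profit: π_V = q_V(341 - 3q_V - (288 - 3q_V)/2) - 85q_V = (197 - (3/2)q_V)q_V - 85q_V.
Maximising: ∂π_V/∂q_V = 112 - 3q_V = 0, giving q_V = 112/3.
Then q_U = (288 - 3·(112/3))/6 = 88/3.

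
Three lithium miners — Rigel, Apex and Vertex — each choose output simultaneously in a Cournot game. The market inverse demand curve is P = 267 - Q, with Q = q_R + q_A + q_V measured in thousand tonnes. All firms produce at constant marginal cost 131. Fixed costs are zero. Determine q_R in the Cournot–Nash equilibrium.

Each firm earns π_i = (267 - Q)q_i - 131q_i.
Setting ∂π_i/∂q_i = 0 with rivals' quantities fixed: 136 - 2q_i - Σ_{j≠i} q_j = 0.
With identical firms every q_j equals q_i, so Σ_{j≠i} q_j = 2q_i and 136 = 4q_i, giving q_i = 34.

34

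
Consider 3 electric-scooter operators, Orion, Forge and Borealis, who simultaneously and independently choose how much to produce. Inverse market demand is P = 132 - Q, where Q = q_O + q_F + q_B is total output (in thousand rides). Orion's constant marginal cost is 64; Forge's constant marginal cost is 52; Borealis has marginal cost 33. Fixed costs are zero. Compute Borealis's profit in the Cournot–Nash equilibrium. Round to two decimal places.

Orion's profit: π_O = (132 - Q)q_O - (64q_O). Setting ∂π_O/∂q_O = 0: 68 - 2q_O - (q_F + q_B) = 0.
Forge's first-order condition: 80 - 2q_F - (q_O + q_B) = 0.
Borealis's profit: π_B = (132 - Q)q_B - (33q_B). Setting ∂π_B/∂q_B = 0: 99 - 2q_B - (q_O + q_F) = 0.
Summing all 3 equations gives 247 − 4Q = 0, hence Q = 247/4.
Back-substituting: q_O = (68 − 247/4) = 25/4, q_F = (80 − 247/4) = 73/4, q_B = (99 − 247/4) = 149/4.
Price P = 132 - 247/4 = 281/4.
Borealis's profit: (281/4 - 33)·(149/4) = 1387.5625.

1387.56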